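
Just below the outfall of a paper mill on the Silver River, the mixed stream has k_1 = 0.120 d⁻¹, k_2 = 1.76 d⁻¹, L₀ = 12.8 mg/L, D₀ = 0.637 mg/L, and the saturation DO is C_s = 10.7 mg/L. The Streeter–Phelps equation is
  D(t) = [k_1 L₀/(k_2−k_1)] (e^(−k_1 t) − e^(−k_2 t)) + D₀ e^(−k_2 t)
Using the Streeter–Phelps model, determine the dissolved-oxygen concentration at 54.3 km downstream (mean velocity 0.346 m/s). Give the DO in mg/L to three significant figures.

DO ≈ 9.96 mg/L

Travel time t = x/v = 54.3 km / (0.346 m/s) = 54300 m / 0.346 m/s = 156900 s = 1.816 d.
k_1 L₀/(k_2−k_1) = 0.120×12.8/(1.76−0.120) = 1.536/1.640 = 0.9366 mg/L.
e^(−k_1 t) = e^(−0.120×1.816) = 0.8042; e^(−k_2 t) = e^(−1.76×1.816) = 0.04089.
D = 0.9366 × (0.8042 − 0.04089) + 0.637 × 0.04089 = 0.7149 + 0.02605 = 0.7409 mg/L.
DO = C_s − D = 10.7 − 0.7409 = 9.959 mg/L.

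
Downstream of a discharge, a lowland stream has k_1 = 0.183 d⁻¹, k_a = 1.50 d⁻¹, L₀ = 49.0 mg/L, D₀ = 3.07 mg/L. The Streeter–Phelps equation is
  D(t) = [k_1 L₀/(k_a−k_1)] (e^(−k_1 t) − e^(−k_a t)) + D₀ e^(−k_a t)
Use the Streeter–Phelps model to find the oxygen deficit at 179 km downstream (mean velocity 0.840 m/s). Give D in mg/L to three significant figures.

Travel time t = x/v = 179 km / (0.840 m/s) = 179000 m / 0.840 m/s = 213100 s = 2.466 d.
k_1 L₀/(k_a−k_1) = 0.183×49.0/(1.50−0.183) = 8.967/1.317 = 6.809 mg/L.
e^(−k_1 t) = e^(−0.183×2.466) = 0.6368; e^(−k_a t) = e^(−1.50×2.466) = 0.02473.
D = 6.809 × (0.6368 − 0.02473) + 3.07 × 0.02473 = 4.167 + 0.07593 = 4.243 mg/L.

D ≈ 4.24 mg/L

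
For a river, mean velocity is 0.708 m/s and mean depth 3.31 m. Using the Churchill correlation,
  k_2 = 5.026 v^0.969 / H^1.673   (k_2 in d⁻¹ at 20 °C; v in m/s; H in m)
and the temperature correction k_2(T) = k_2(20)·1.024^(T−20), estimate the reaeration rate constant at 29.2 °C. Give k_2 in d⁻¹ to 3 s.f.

k_2 ≈ 0.604 d⁻¹

k_2(20) = 5.026 × 0.708^0.969 / 3.31^1.673 = 5.026 × 0.7156 / 7.408 = 0.4855 d⁻¹.
k_2(29.2) = 0.4855 × 1.024^(29.2−20) = 0.4855 × 1.244 = 0.6039 d⁻¹.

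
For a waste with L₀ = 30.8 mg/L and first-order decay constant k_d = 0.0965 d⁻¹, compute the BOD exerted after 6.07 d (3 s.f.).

y_t = L₀(1 − e^(−k_d t)) = 30.8 × (1 − e^(−0.0965×6.07))
= 30.8 × (1 − 0.5567) = 30.8 × 0.4433 = 13.65 mg/L.

y ≈ 13.7 mg/L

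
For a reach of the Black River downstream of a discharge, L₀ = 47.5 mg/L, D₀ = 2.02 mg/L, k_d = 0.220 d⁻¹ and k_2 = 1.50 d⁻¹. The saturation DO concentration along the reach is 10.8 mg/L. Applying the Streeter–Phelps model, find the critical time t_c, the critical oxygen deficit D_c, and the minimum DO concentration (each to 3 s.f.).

With k_2/k_d = 6.818 and 1 − D₀(k_2−k_d)/(k_d L₀) = 0.7526,
t_c = ln(6.818 × 0.7526) / (1.50 − 0.220) = ln(5.131) / 1.280 = 1.635/1.280 = 1.278 d.
D_c = (k_d/k_2) L₀ e^(−k_d t_c) = (0.220/1.50) × 47.5 × e^(−0.220×1.278) = 0.1467 × 47.5 × 0.7550 = 5.260 mg/L.
Minimum DO = C_s − D_c = 10.8 − 5.260 = 5.540 mg/L.

t_c ≈ 1.28 d; D_c ≈ 5.26 mg/L; min DO ≈ 5.54 mg/L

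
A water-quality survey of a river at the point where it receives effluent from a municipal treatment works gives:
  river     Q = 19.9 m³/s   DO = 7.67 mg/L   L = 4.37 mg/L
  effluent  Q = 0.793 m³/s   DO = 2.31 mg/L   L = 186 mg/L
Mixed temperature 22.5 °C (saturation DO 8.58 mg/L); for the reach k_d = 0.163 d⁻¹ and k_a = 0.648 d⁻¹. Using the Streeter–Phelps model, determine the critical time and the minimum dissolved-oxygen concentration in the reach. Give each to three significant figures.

t_c ≈ 2.13 d; minimum DO ≈ 6.57 mg/L

Mixed DO = (19.9×7.67 + 0.793×2.31)/(19.9+0.793) = 154.5/20.69 = 7.465 mg/L.
Mixed L₀ = (19.9×4.37 + 0.793×186)/(20.69) = 234.5/20.69 = 11.33 mg/L.
Initial deficit D₀ = C_s − DO₀ = 8.58 − 7.465 = 1.115 mg/L.
t_c = (1/0.4850) ln[(0.648/0.163)(1 − 1.115×0.4850/(0.163×11.33))] = 2.062 × ln(2.811) = 2.131 d.
D_c = (0.163/0.648) × 11.33 × e^(−0.163×2.131) = 0.2515 × 11.33 × 0.7066 = 2.014 mg/L.
Minimum DO = 8.58 − 2.014 = 6.566 mg/L.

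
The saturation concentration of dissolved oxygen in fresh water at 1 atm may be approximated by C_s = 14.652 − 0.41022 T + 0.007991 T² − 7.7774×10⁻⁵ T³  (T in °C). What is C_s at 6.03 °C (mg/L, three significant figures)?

C_s ≈ 12.5 mg/L

C_s = 14.652 − 0.41022×6.03 + 0.007991×6.03² − 7.7774×10⁻⁵×6.03³ = 12.45 mg/L.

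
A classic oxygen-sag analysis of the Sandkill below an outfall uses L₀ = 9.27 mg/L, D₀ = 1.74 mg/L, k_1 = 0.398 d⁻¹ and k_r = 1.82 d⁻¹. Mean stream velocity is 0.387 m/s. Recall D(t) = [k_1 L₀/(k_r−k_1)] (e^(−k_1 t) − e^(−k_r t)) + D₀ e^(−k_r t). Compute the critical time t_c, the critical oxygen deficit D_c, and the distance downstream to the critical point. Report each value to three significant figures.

t_c ≈ 0.288 d; D_c ≈ 1.81 mg/L; x_c ≈ 9.63 km

At the critical point dD/dt = 0, so k_1 L₀ e^(−k_1 t) = k_r D. Substituting D(t) from the Streeter–Phelps equation and solving for t gives
t_c = ln[(k_r/k_1)(1 − D₀(k_r−k_1)/(k_1 L₀))] / (k_r−k_1).
Here k_r−k_1 = 1.422 d⁻¹ and 1 − D₀(k_r−k_1)/(k_1 L₀) = 1 − 1.74×1.422/(0.398×9.27) = 0.3294, so
t_c = ln(4.573 × 0.3294) / 1.422 = 0.4096 / 1.422 = 0.2880 d.
D_c = (k_1/k_r) L₀ e^(−k_1 t_c) = (0.398/1.82) × 9.27 × e^(−0.398×0.2880) = 0.2187 × 9.27 × 0.8917 = 1.808 mg/L.
x_c = v t_c = 0.387 m/s × 0.2880 d × 86400 s/d = 9630 m ≈ 9.63 km.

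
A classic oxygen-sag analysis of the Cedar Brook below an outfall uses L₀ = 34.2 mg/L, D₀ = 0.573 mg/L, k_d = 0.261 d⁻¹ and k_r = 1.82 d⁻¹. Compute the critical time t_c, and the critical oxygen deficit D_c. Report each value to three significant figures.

With k_r/k_d = 6.973 and 1 − D₀(k_r−k_d)/(k_d L₀) = 0.8999,
t_c = ln(6.973 × 0.8999) / (1.82 − 0.261) = ln(6.275) / 1.559 = 1.837/1.559 = 1.178 d.
D_c = (k_d/k_r) L₀ e^(−k_d t_c) = (0.261/1.82) × 34.2 × e^(−0.261×1.178) = 0.1434 × 34.2 × 0.7353 = 3.606 mg/L.

t_c ≈ 1.18 d; D_c ≈ 3.61 mg/L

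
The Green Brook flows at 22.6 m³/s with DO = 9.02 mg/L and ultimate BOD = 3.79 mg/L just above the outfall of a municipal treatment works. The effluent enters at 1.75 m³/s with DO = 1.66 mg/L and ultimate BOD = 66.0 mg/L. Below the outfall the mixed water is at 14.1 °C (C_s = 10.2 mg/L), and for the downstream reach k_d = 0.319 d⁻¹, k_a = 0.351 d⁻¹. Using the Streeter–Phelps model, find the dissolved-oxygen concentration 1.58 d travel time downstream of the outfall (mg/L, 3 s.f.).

Mixed DO = (22.6×9.02 + 1.75×1.66)/(22.6+1.75) = 206.8/24.35 = 8.491 mg/L.
Mixed L₀ = (22.6×3.79 + 1.75×66.0)/(24.35) = 201.2/24.35 = 8.261 mg/L.
Initial deficit D₀ = C_s − DO₀ = 10.2 − 8.491 = 1.709 mg/L.
D(1.58) = [0.319×8.261/(0.351−0.319)](e^(−0.319×1.58) − e^(−0.351×1.58)) + 1.709 e^(−0.351×1.58)
= 82.35 × (0.6041 − 0.5743) + 1.709 × 0.5743 = 3.434 mg/L.
DO = 10.2 − 3.434 = 6.766 mg/L.

DO ≈ 6.77 mg/L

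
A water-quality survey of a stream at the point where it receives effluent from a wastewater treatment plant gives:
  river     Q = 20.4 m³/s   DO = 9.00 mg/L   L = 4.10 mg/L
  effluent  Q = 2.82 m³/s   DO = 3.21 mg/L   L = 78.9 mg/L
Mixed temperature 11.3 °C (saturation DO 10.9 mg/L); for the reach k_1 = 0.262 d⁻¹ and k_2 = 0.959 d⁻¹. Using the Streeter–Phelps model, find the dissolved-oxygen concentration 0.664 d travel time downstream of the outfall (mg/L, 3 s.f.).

DO ≈ 7.98 mg/L

Mixed DO = (20.4×9.00 + 2.82×3.21)/(20.4+2.82) = 192.7/23.22 = 8.297 mg/L.
Mixed L₀ = (20.4×4.10 + 2.82×78.9)/(23.22) = 306.1/23.22 = 13.18 mg/L.
Initial deficit D₀ = C_s − DO₀ = 10.9 − 8.297 = 2.603 mg/L.
D(0.664) = [0.262×13.18/(0.959−0.262)](e^(−0.262×0.664) − e^(−0.959×0.664)) + 2.603 e^(−0.959×0.664)
= 4.956 × (0.8403 − 0.5290) + 2.603 × 0.5290 = 2.920 mg/L.
DO = 10.9 − 2.920 = 7.980 mg/L.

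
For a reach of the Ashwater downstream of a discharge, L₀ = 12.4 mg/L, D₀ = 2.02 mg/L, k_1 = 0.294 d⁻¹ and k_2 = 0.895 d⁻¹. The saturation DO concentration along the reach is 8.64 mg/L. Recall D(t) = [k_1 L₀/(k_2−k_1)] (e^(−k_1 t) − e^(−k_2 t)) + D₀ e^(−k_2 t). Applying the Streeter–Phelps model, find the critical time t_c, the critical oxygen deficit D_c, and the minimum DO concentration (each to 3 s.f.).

t_c ≈ 1.18 d; D_c ≈ 2.88 mg/L; min DO ≈ 5.76 mg/L

With k_2/k_1 = 3.044 and 1 − D₀(k_2−k_1)/(k_1 L₀) = 0.6670,
t_c = ln(3.044 × 0.6670) / (0.895 − 0.294) = ln(2.030) / 0.6010 = 0.7083/0.6010 = 1.178 d.
D_c = (k_1/k_2) L₀ e^(−k_1 t_c) = (0.294/0.895) × 12.4 × e^(−0.294×1.178) = 0.3285 × 12.4 × 0.7072 = 2.881 mg/L.
Minimum DO = C_s − D_c = 8.64 − 2.881 = 5.759 mg/L.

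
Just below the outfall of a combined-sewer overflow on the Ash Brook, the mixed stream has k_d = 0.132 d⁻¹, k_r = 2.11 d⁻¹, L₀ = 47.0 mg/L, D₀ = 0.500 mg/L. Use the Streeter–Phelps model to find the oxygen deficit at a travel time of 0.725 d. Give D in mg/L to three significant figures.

D ≈ 2.28 mg/L

k_d L₀/(k_r−k_d) = 0.132×47.0/(2.11−0.132) = 6.204/1.978 = 3.137 mg/L.
e^(−k_d t) = e^(−0.132×0.7250) = 0.9087; e^(−k_r t) = e^(−2.11×0.7250) = 0.2166.
D = 3.137 × (0.9087 − 0.2166) + 0.500 × 0.2166 = 2.171 + 0.1083 = 2.279 mg/L.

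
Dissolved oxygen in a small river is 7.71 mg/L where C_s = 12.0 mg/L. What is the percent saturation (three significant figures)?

% saturation = C/C_s × 100 = 7.71/12.0 × 100 = 64.2 %.

64.2 % saturation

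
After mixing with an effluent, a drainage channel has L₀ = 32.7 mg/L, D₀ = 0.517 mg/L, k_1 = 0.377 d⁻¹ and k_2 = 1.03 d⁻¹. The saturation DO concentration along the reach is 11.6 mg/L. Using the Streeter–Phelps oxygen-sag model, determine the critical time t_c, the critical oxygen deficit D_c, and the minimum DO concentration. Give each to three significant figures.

t_c ≈ 1.50 d; D_c ≈ 6.81 mg/L; min DO ≈ 4.79 mg/L

At the critical point dD/dt = 0, so k_1 L₀ e^(−k_1 t) = k_2 D. Substituting D(t) from the Streeter–Phelps equation and solving for t gives
t_c = ln[(k_2/k_1)(1 − D₀(k_2−k_1)/(k_1 L₀))] / (k_2−k_1).
Here k_2−k_1 = 0.6530 d⁻¹ and 1 − D₀(k_2−k_1)/(k_1 L₀) = 1 − 0.517×0.6530/(0.377×32.7) = 0.9726, so
t_c = ln(2.732 × 0.9726) / 0.6530 = 0.9773 / 0.6530 = 1.497 d.
D_c = (k_1/k_2) L₀ e^(−k_1 t_c) = (0.377/1.03) × 32.7 × e^(−0.377×1.497) = 0.3660 × 32.7 × 0.5688 = 6.808 mg/L.
Minimum DO = C_s − D_c = 11.6 − 6.808 = 4.792 mg/L.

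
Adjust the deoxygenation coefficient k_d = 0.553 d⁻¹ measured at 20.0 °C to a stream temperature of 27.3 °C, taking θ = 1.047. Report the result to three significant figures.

k_d ≈ 0.773 d⁻¹

k_d(T₂) = k_d(T₁) · θ^(T₂−T₁) = 0.553 × 1.047^(27.3−20.0)
= 0.553 × 1.047^7.30 = 0.553 × 1.398 = 0.7733 d⁻¹.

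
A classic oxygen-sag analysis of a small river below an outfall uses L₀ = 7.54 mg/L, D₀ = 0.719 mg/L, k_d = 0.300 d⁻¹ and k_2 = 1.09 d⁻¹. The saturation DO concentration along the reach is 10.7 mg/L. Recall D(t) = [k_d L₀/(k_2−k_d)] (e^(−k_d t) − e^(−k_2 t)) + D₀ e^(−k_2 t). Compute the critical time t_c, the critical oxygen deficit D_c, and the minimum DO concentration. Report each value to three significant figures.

t_c ≈ 1.27 d; D_c ≈ 1.42 mg/L; min DO ≈ 9.28 mg/L

With k_2/k_d = 3.633 and 1 − D₀(k_2−k_d)/(k_d L₀) = 0.7489,
t_c = ln(3.633 × 0.7489) / (1.09 − 0.300) = ln(2.721) / 0.7900 = 1.001/0.7900 = 1.267 d.
D_c = (k_d/k_2) L₀ e^(−k_d t_c) = (0.300/1.09) × 7.54 × e^(−0.300×1.267) = 0.2752 × 7.54 × 0.6838 = 1.419 mg/L.
Minimum DO = C_s − D_c = 10.7 − 1.419 = 9.281 mg/L.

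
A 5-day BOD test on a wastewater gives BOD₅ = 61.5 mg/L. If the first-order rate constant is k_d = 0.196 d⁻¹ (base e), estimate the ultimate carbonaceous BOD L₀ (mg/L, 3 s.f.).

L₀ ≈ 98.4 mg/L

BOD₅ = L₀(1 − e^(−5k_d)) ⇒ L₀ = BOD₅ / (1 − e^(−5×0.196))
= 61.5 / (1 − 0.3753) = 61.5 / 0.6247 = 98.45 mg/L.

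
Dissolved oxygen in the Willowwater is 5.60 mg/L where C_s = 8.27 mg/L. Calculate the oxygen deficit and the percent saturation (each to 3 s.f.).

D ≈ 2.67 mg/L; 67.7 % saturation

D = C_s − C = 8.27 − 5.60 = 2.67 mg/L.
% saturation = 5.60/8.27 × 100 = 67.7 %.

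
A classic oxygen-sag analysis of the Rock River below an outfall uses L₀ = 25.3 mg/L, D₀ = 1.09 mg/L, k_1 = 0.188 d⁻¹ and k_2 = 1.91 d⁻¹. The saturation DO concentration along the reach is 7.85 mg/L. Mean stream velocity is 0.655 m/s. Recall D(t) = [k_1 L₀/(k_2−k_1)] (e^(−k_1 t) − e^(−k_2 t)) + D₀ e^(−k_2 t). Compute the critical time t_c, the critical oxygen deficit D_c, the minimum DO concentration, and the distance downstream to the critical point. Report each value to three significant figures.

t_c ≈ 1.05 d; D_c ≈ 2.04 mg/L; min DO ≈ 5.81 mg/L; x_c ≈ 59.7 km

At the critical point dD/dt = 0, so k_1 L₀ e^(−k_1 t) = k_2 D. Substituting D(t) from the Streeter–Phelps equation and solving for t gives
t_c = ln[(k_2/k_1)(1 − D₀(k_2−k_1)/(k_1 L₀))] / (k_2−k_1).
Here k_2−k_1 = 1.722 d⁻¹ and 1 − D₀(k_2−k_1)/(k_1 L₀) = 1 − 1.09×1.722/(0.188×25.3) = 0.6054, so
t_c = ln(10.16 × 0.6054) / 1.722 = 1.817 / 1.722 = 1.055 d.
D_c = (k_1/k_2) L₀ e^(−k_1 t_c) = (0.188/1.91) × 25.3 × e^(−0.188×1.055) = 0.09843 × 25.3 × 0.8201 = 2.042 mg/L.
Minimum DO = C_s − D_c = 7.85 − 2.042 = 5.808 mg/L.
x_c = v t_c = 0.655 m/s × 1.055 d × 86400 s/d = 59700 m ≈ 59.7 km.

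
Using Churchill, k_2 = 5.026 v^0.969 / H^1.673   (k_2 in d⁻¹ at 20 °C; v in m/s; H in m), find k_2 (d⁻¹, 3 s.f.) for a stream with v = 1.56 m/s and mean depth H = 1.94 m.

k_2 = 5.026 × 1.56^0.969 / 1.94^1.673 = 5.026 × 1.539 / 3.030 = 2.552 d⁻¹.

k_2 ≈ 2.55 d⁻¹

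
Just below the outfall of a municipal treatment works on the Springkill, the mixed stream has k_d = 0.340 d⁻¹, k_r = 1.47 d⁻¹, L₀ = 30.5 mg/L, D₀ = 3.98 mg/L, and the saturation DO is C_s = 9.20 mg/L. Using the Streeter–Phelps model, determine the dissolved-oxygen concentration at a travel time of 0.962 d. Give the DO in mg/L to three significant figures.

k_d L₀/(k_r−k_d) = 0.340×30.5/(1.47−0.340) = 10.37/1.130 = 9.177 mg/L.
e^(−k_d t) = e^(−0.340×0.9620) = 0.7210; e^(−k_r t) = e^(−1.47×0.9620) = 0.2431.
D = 9.177 × (0.7210 − 0.2431) + 3.98 × 0.2431 = 4.386 + 0.9677 = 5.353 mg/L.
DO = C_s − D = 9.20 − 5.353 = 3.847 mg/L.

DO ≈ 3.85 mg/L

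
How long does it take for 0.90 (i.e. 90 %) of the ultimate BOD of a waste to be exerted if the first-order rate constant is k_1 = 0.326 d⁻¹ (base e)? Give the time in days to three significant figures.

t ≈ 7.06 d

y/L₀ = 1 − e^(−k_1 t) = 0.90 ⇒ e^(−k_1 t) = 0.100
t = −ln(0.100) / 0.326 = 2.303 / 0.326 = 7.063 d.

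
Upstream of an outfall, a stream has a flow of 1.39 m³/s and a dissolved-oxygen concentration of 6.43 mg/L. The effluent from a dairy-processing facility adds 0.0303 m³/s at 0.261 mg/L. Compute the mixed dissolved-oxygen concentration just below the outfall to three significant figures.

Flow-weighted mixing: C = (Q_r C_r + Q_w C_w)/(Q_r + Q_w)
= (1.39×6.43 + 0.0303×0.261)/(1.39 + 0.0303) = 8.946/1.420 = 6.298 mg/L.

6.30 mg/L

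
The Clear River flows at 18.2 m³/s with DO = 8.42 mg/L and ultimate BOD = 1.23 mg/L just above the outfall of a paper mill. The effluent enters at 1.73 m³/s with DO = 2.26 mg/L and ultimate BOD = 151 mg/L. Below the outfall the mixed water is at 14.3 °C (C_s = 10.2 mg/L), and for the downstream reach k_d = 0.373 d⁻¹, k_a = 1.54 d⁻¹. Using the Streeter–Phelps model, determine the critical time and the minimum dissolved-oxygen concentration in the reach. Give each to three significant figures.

t_c ≈ 0.606 d; minimum DO ≈ 7.45 mg/L

Mixed DO = (18.2×8.42 + 1.73×2.26)/(18.2+1.73) = 157.2/19.93 = 7.885 mg/L.
Mixed L₀ = (18.2×1.23 + 1.73×151)/(19.93) = 283.6/19.93 = 14.23 mg/L.
Initial deficit D₀ = C_s − DO₀ = 10.2 − 7.885 = 2.315 mg/L.
t_c = (1/1.167) ln[(1.54/0.373)(1 − 2.315×1.167/(0.373×14.23))] = 0.8569 × ln(2.028) = 0.6057 d.
D_c = (0.373/1.54) × 14.23 × e^(−0.373×0.6057) = 0.2422 × 14.23 × 0.7978 = 2.750 mg/L.
Minimum DO = 10.2 − 2.750 = 7.450 mg/L.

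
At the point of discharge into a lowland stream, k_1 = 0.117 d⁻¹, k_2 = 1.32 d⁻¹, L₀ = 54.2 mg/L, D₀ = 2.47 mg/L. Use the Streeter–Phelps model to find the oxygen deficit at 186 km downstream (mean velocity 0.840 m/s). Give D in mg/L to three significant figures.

Travel time t = x/v = 186 km / (0.840 m/s) = 186000 m / 0.840 m/s = 221400 s = 2.563 d.
k_1 L₀/(k_2−k_1) = 0.117×54.2/(1.32−0.117) = 6.341/1.203 = 5.271 mg/L.
e^(−k_1 t) = e^(−0.117×2.563) = 0.7409; e^(−k_2 t) = e^(−1.32×2.563) = 0.03395.
D = 5.271 × (0.7409 − 0.03395) + 2.47 × 0.03395 = 3.727 + 0.08385 = 3.811 mg/L.

D ≈ 3.81 mg/L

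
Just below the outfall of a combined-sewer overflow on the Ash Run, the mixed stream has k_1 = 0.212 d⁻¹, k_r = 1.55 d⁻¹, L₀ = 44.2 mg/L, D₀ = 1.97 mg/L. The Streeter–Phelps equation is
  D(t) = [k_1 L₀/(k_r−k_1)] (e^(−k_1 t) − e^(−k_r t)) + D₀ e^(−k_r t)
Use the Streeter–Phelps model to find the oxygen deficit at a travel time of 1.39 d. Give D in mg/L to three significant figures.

D ≈ 4.63 mg/L

k_1 L₀/(k_r−k_1) = 0.212×44.2/(1.55−0.212) = 9.370/1.338 = 7.003 mg/L.
e^(−k_1 t) = e^(−0.212×1.390) = 0.7448; e^(−k_r t) = e^(−1.55×1.390) = 0.1160.
D = 7.003 × (0.7448 − 0.1160) + 1.97 × 0.1160 = 4.404 + 0.2284 = 4.632 mg/L.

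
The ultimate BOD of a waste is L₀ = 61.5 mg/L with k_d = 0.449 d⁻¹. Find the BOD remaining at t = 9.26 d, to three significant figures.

L ≈ 0.962 mg/L

L_t = L₀ e^(−k_d t) = 61.5 × e^(−0.449×9.26) = 61.5 × 0.01564 = 0.9620 mg/L.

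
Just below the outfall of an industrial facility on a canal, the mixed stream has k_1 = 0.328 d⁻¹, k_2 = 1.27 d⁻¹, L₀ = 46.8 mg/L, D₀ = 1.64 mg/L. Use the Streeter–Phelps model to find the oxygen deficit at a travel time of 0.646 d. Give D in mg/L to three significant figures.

D ≈ 6.73 mg/L

k_1 L₀/(k_2−k_1) = 0.328×46.8/(1.27−0.328) = 15.35/0.9420 = 16.30 mg/L.
e^(−k_1 t) = e^(−0.328×0.6460) = 0.8091; e^(−k_2 t) = e^(−1.27×0.6460) = 0.4402.
D = 16.30 × (0.8091 − 0.4402) + 1.64 × 0.4402 = 6.010 + 0.7220 = 6.732 mg/L.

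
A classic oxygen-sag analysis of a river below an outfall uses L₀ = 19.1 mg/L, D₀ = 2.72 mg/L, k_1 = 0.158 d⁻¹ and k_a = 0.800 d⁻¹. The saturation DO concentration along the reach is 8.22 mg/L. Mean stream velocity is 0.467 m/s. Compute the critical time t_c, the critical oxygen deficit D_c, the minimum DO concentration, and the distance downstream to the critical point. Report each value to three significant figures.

At the critical point dD/dt = 0, so k_1 L₀ e^(−k_1 t) = k_a D. Substituting D(t) from the Streeter–Phelps equation and solving for t gives
t_c = ln[(k_a/k_1)(1 − D₀(k_a−k_1)/(k_1 L₀))] / (k_a−k_1).
Here k_a−k_1 = 0.6420 d⁻¹ and 1 − D₀(k_a−k_1)/(k_1 L₀) = 1 − 2.72×0.6420/(0.158×19.1) = 0.4214, so
t_c = ln(5.063 × 0.4214) / 0.6420 = 0.7577 / 0.6420 = 1.180 d.
D_c = (k_1/k_a) L₀ e^(−k_1 t_c) = (0.158/0.800) × 19.1 × e^(−0.158×1.180) = 0.1975 × 19.1 × 0.8299 = 3.130 mg/L.
Minimum DO = C_s − D_c = 8.22 − 3.130 = 5.090 mg/L.
x_c = v t_c = 0.467 m/s × 1.180 d × 86400 s/d = 47620 m ≈ 47.6 km.

t_c ≈ 1.18 d; D_c ≈ 3.13 mg/L; min DO ≈ 5.09 mg/L; x_c ≈ 47.6 km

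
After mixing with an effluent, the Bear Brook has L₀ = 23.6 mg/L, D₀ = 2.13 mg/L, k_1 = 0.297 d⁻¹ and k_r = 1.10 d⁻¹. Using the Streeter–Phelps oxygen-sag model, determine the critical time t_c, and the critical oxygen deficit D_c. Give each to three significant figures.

t_c ≈ 1.28 d; D_c ≈ 4.35 mg/L

With k_r/k_1 = 3.704 and 1 − D₀(k_r−k_1)/(k_1 L₀) = 0.7560,
t_c = ln(3.704 × 0.7560) / (1.10 − 0.297) = ln(2.800) / 0.8030 = 1.030/0.8030 = 1.282 d.
L(t_c) = L₀ e^(−k_1 t_c) = 23.6 × 0.6833 = 16.13 mg/L, and at the critical point k_r D_c = k_1 L, so D_c = (0.297/1.10) × 16.13 = 4.354 mg/L.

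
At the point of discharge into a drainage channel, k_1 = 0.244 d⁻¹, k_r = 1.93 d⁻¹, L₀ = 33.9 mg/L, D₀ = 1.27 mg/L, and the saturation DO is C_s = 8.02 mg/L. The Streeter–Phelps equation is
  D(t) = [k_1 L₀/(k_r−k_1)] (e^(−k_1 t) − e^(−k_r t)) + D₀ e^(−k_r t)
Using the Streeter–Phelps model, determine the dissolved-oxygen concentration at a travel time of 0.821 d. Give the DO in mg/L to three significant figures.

k_1 L₀/(k_r−k_1) = 0.244×33.9/(1.93−0.244) = 8.272/1.686 = 4.906 mg/L.
e^(−k_1 t) = e^(−0.244×0.8210) = 0.8185; e^(−k_r t) = e^(−1.93×0.8210) = 0.2050.
D = 4.906 × (0.8185 − 0.2050) + 1.27 × 0.2050 = 3.009 + 0.2604 = 3.270 mg/L.
DO = C_s − D = 8.02 − 3.270 = 4.750 mg/L.

DO ≈ 4.75 mg/L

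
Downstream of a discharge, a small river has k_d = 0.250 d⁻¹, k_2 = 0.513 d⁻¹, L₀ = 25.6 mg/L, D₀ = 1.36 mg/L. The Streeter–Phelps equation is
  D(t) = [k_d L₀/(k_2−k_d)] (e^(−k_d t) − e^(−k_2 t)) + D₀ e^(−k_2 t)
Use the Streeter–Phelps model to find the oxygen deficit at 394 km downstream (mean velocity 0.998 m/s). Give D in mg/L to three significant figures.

D ≈ 5.56 mg/L

Travel time t = x/v = 394 km / (0.998 m/s) = 394000 m / 0.998 m/s = 394800 s = 4.569 d.
k_d L₀/(k_2−k_d) = 0.250×25.6/(0.513−0.250) = 6.400/0.2630 = 24.33 mg/L.
e^(−k_d t) = e^(−0.250×4.569) = 0.3191; e^(−k_2 t) = e^(−0.513×4.569) = 0.09594.
D = 24.33 × (0.3191 − 0.09594) + 1.36 × 0.09594 = 5.430 + 0.1305 = 5.560 mg/L.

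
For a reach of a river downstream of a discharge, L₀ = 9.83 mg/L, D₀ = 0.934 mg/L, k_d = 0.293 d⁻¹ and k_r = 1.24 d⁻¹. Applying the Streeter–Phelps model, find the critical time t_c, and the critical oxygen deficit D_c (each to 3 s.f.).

With k_r/k_d = 4.232 and 1 − D₀(k_r−k_d)/(k_d L₀) = 0.6929,
t_c = ln(4.232 × 0.6929) / (1.24 − 0.293) = ln(2.932) / 0.9470 = 1.076/0.9470 = 1.136 d.
D_c = (k_d/k_r) L₀ e^(−k_d t_c) = (0.293/1.24) × 9.83 × e^(−0.293×1.136) = 0.2363 × 9.83 × 0.7169 = 1.665 mg/L.

t_c ≈ 1.14 d; D_c ≈ 1.67 mg/L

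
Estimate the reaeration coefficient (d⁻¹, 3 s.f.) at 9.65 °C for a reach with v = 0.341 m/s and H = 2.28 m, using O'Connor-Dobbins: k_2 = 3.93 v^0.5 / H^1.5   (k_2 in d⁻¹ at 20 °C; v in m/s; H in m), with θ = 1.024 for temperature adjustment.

k_2(20) = 3.93 × 0.341^0.5 / 2.28^1.5 = 3.93 × 0.5840 / 3.443 = 0.6666 d⁻¹.
k_2(9.65) = 0.6666 × 1.024^(9.65−20) = 0.6666 × 0.7823 = 0.5215 d⁻¹.

k_2 ≈ 0.522 d⁻¹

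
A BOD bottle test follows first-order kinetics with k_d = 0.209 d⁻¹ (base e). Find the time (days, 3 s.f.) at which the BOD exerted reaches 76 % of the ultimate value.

t ≈ 6.83 d

y/L₀ = 1 − e^(−k_d t) = 0.76 ⇒ e^(−k_d t) = 0.240
t = −ln(0.240) / 0.209 = 1.427 / 0.209 = 6.828 d.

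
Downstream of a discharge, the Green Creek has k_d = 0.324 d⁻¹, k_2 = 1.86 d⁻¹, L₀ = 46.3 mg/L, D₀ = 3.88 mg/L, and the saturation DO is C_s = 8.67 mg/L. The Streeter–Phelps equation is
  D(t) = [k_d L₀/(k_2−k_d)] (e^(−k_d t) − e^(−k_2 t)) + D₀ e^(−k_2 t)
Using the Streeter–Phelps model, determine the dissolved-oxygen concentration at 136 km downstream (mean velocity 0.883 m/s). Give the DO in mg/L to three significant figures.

DO ≈ 3.40 mg/L

Travel time t = x/v = 136 km / (0.883 m/s) = 136000 m / 0.883 m/s = 154000 s = 1.783 d.
k_d L₀/(k_2−k_d) = 0.324×46.3/(1.86−0.324) = 15.00/1.536 = 9.766 mg/L.
e^(−k_d t) = e^(−0.324×1.783) = 0.5613; e^(−k_2 t) = e^(−1.86×1.783) = 0.03631.
D = 9.766 × (0.5613 − 0.03631) + 3.88 × 0.03631 = 5.127 + 0.1409 = 5.268 mg/L.
DO = C_s − D = 8.67 − 5.268 = 3.402 mg/L.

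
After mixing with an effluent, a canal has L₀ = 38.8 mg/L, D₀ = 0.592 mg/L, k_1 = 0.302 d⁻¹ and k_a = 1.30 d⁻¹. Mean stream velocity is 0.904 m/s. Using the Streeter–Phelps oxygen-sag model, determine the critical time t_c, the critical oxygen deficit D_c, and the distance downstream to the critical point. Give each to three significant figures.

t_c ≈ 1.41 d; D_c ≈ 5.89 mg/L; x_c ≈ 110 km

t_c = [1/(k_a−k_1)] ln[(k_a/k_1)(1 − D₀(k_a−k_1)/(k_1 L₀))]
= [1/(1.30−0.302)] ln[(1.30/0.302)(1 − 0.592×0.9980/(0.302×38.8))]
= (1/0.9980) ln[4.305 × 0.9496] = 1.002 × ln(4.088) = 1.002 × 1.408 = 1.411 d.
D_c = (k_1/k_a) L₀ e^(−k_1 t_c) = (0.302/1.30) × 38.8 × e^(−0.302×1.411) = 0.2323 × 38.8 × 0.6531 = 5.887 mg/L.
x_c = v t_c = 0.904 m/s × 1.411 d × 86400 s/d = 110200 m ≈ 110 km.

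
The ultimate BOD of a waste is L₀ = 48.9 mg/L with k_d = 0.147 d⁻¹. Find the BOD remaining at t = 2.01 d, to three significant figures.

L ≈ 36.4 mg/L

L_t = L₀ e^(−k_d t) = 48.9 × e^(−0.147×2.01) = 48.9 × 0.7442 = 36.39 mg/L.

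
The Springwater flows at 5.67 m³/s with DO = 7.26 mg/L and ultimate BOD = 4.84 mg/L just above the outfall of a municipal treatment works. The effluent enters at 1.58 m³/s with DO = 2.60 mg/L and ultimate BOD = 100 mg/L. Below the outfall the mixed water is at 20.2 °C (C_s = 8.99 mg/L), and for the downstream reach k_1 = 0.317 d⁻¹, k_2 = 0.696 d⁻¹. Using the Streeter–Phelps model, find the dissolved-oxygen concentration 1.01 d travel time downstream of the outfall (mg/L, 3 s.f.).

DO ≈ 2.69 mg/L

Mixed DO = (5.67×7.26 + 1.58×2.60)/(5.67+1.58) = 45.27/7.250 = 6.244 mg/L.
Mixed L₀ = (5.67×4.84 + 1.58×100)/(7.250) = 185.4/7.250 = 25.58 mg/L.
Initial deficit D₀ = C_s − DO₀ = 8.99 − 6.244 = 2.746 mg/L.
D(1.01) = [0.317×25.58/(0.696−0.317)](e^(−0.317×1.01) − e^(−0.696×1.01)) + 2.746 e^(−0.696×1.01)
= 21.39 × (0.7260 − 0.4951) + 2.746 × 0.4951 = 6.299 mg/L.
DO = 8.99 − 6.299 = 2.691 mg/L.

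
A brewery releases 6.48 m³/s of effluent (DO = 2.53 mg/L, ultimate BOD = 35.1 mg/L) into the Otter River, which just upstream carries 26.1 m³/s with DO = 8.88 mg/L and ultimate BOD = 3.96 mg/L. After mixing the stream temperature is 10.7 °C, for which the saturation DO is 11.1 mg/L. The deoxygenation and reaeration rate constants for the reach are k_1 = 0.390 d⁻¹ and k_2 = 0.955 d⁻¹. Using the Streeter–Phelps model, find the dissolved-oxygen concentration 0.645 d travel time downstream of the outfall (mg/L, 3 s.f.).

DO ≈ 7.55 mg/L

Mixed DO = (26.1×8.88 + 6.48×2.53)/(26.1+6.48) = 248.2/32.58 = 7.617 mg/L.
Mixed L₀ = (26.1×3.96 + 6.48×35.1)/(32.58) = 330.8/32.58 = 10.15 mg/L.
Initial deficit D₀ = C_s − DO₀ = 11.1 − 7.617 = 3.483 mg/L.
D(0.645) = [0.390×10.15/(0.955−0.390)](e^(−0.390×0.645) − e^(−0.955×0.645)) + 3.483 e^(−0.955×0.645)
= 7.009 × (0.7776 − 0.5401) + 3.483 × 0.5401 = 3.546 mg/L.
DO = 11.1 − 3.546 = 7.554 mg/L.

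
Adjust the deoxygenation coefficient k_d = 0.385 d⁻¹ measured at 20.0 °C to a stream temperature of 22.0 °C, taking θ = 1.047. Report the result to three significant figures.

k_d(T₂) = k_d(T₁) · θ^(T₂−T₁) = 0.385 × 1.047^(22.0−20.0)
= 0.385 × 1.047^2.00 = 0.385 × 1.096 = 0.4220 d⁻¹.

k_d ≈ 0.422 d⁻¹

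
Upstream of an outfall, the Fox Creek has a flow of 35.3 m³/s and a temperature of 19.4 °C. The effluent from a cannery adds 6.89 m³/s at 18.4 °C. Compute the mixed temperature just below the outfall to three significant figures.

19.2 °C

Flow-weighted mixing: C = (Q_r C_r + Q_w C_w)/(Q_r + Q_w)
= (35.3×19.4 + 6.89×18.4)/(35.3 + 6.89) = 811.6/42.19 = 19.24 °C.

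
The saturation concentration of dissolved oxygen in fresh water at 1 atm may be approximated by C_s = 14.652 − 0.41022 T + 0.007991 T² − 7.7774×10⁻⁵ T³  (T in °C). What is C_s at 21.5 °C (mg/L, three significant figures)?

C_s ≈ 8.75 mg/L

C_s = 14.652 − 0.41022×21.5 + 0.007991×21.5² − 7.7774×10⁻⁵×21.5³ = 8.753 mg/L.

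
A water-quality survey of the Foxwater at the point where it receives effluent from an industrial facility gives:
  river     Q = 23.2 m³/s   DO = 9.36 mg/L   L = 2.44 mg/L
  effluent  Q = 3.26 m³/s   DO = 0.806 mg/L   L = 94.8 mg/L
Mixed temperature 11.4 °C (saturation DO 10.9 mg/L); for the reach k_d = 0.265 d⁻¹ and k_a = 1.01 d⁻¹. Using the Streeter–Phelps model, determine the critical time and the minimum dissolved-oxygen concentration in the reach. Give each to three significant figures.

Mixed DO = (23.2×9.36 + 3.26×0.806)/(23.2+3.26) = 219.8/26.46 = 8.306 mg/L.
Mixed L₀ = (23.2×2.44 + 3.26×94.8)/(26.46) = 365.7/26.46 = 13.82 mg/L.
Initial deficit D₀ = C_s − DO₀ = 10.9 − 8.306 = 2.594 mg/L.
t_c = (1/0.7450) ln[(1.01/0.265)(1 − 2.594×0.7450/(0.265×13.82))] = 1.342 × ln(1.800) = 0.7891 d.
D_c = (0.265/1.01) × 13.82 × e^(−0.265×0.7891) = 0.2624 × 13.82 × 0.8113 = 2.942 mg/L.
Minimum DO = 10.9 − 2.942 = 7.958 mg/L.

t_c ≈ 0.789 d; minimum DO ≈ 7.96 mg/L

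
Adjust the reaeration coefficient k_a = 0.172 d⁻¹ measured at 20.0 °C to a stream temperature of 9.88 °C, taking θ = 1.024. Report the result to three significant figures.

k_a ≈ 0.135 d⁻¹

k_a(T₂) = k_a(T₁) · θ^(T₂−T₁) = 0.172 × 1.024^(9.88−20.0)
= 0.172 × 1.024^-10.1 = 0.172 × 0.7866 = 0.1353 d⁻¹.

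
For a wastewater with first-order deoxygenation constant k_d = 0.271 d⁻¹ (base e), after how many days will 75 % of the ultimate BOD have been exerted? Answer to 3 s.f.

t ≈ 5.12 d

y/L₀ = 1 − e^(−k_d t) = 0.75 ⇒ e^(−k_d t) = 0.250
t = −ln(0.250) / 0.271 = 1.386 / 0.271 = 5.115 d.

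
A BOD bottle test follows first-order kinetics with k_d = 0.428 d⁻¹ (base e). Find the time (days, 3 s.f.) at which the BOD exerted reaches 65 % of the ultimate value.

t ≈ 2.45 d

y/L₀ = 1 − e^(−k_d t) = 0.65 ⇒ e^(−k_d t) = 0.350
t = −ln(0.350) / 0.428 = 1.050 / 0.428 = 2.453 d.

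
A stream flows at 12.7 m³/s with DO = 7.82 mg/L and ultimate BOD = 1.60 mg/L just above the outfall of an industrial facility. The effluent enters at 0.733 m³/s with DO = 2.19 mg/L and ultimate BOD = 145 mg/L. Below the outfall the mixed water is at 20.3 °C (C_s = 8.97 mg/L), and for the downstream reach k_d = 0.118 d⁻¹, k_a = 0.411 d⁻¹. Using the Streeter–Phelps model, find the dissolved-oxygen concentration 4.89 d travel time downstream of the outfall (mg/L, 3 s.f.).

DO ≈ 7.15 mg/L

Mixed DO = (12.7×7.82 + 0.733×2.19)/(12.7+0.733) = 100.9/13.43 = 7.513 mg/L.
Mixed L₀ = (12.7×1.60 + 0.733×145)/(13.43) = 126.6/13.43 = 9.425 mg/L.
Initial deficit D₀ = C_s − DO₀ = 8.97 − 7.513 = 1.457 mg/L.
D(4.89) = [0.118×9.425/(0.411−0.118)](e^(−0.118×4.89) − e^(−0.411×4.89)) + 1.457 e^(−0.411×4.89)
= 3.796 × (0.5616 − 0.1340) + 1.457 × 0.1340 = 1.818 mg/L.
DO = 8.97 − 1.818 = 7.152 mg/L.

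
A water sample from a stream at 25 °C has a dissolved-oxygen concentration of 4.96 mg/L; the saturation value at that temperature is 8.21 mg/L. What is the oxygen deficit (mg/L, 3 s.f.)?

D = C_s − C = 8.21 − 4.96 = 3.25 mg/L.

D ≈ 3.25 mg/L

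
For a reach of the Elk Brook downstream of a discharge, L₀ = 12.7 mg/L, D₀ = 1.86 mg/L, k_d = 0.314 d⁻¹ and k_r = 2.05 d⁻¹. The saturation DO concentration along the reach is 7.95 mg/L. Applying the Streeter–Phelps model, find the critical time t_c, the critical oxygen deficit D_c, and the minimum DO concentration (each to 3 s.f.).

t_c = [1/(k_r−k_d)] ln[(k_r/k_d)(1 − D₀(k_r−k_d)/(k_d L₀))]
= [1/(2.05−0.314)] ln[(2.05/0.314)(1 − 1.86×1.736/(0.314×12.7))]
= (1/1.736) ln[6.529 × 0.1903] = 0.5760 × ln(1.242) = 0.5760 × 0.2170 = 0.1250 d.
L(t_c) = L₀ e^(−k_d t_c) = 12.7 × 0.9615 = 12.21 mg/L, and at the critical point k_r D_c = k_d L, so D_c = (0.314/2.05) × 12.21 = 1.870 mg/L.
Minimum DO = C_s − D_c = 7.95 − 1.870 = 6.080 mg/L.

t_c ≈ 0.125 d; D_c ≈ 1.87 mg/L; min DO ≈ 6.08 mg/L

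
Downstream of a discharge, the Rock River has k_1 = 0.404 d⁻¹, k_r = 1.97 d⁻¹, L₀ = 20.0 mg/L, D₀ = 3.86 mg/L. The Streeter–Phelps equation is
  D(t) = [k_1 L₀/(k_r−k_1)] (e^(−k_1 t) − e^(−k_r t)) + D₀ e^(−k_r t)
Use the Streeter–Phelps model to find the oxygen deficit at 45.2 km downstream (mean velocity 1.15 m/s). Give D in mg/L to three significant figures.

Travel time t = x/v = 45.2 km / (1.15 m/s) = 45200 m / 1.15 m/s = 39300 s = 0.4549 d.
k_1 L₀/(k_r−k_1) = 0.404×20.0/(1.97−0.404) = 8.080/1.566 = 5.160 mg/L.
e^(−k_1 t) = e^(−0.404×0.4549) = 0.8321; e^(−k_r t) = e^(−1.97×0.4549) = 0.4081.
D = 5.160 × (0.8321 − 0.4081) + 3.86 × 0.4081 = 2.188 + 1.575 = 3.763 mg/L.

D ≈ 3.76 mg/L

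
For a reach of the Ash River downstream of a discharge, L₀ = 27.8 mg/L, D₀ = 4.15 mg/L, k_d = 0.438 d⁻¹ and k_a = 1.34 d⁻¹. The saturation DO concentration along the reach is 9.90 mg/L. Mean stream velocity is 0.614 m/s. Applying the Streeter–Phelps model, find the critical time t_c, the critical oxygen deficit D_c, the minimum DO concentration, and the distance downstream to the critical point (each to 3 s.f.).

t_c ≈ 0.832 d; D_c ≈ 6.31 mg/L; min DO ≈ 3.59 mg/L; x_c ≈ 44.2 km

At the critical point dD/dt = 0, so k_d L₀ e^(−k_d t) = k_a D. Substituting D(t) from the Streeter–Phelps equation and solving for t gives
t_c = ln[(k_a/k_d)(1 − D₀(k_a−k_d)/(k_d L₀))] / (k_a−k_d).
Here k_a−k_d = 0.9020 d⁻¹ and 1 − D₀(k_a−k_d)/(k_d L₀) = 1 − 4.15×0.9020/(0.438×27.8) = 0.6926, so
t_c = ln(3.059 × 0.6926) / 0.9020 = 0.7509 / 0.9020 = 0.8325 d.
L(t_c) = L₀ e^(−k_d t_c) = 27.8 × 0.6945 = 19.31 mg/L, and at the critical point k_a D_c = k_d L, so D_c = (0.438/1.34) × 19.31 = 6.311 mg/L.
Minimum DO = C_s − D_c = 9.90 − 6.311 = 3.589 mg/L.
x_c = v t_c = 0.614 m/s × 0.8325 d × 86400 s/d = 44160 m ≈ 44.2 km.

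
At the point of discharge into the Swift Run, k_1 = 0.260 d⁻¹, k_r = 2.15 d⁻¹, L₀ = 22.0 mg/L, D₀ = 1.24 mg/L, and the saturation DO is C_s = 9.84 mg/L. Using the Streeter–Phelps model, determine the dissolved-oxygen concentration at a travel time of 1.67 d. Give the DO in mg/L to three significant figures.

DO ≈ 7.93 mg/L

k_1 L₀/(k_r−k_1) = 0.260×22.0/(2.15−0.260) = 5.720/1.890 = 3.026 mg/L.
e^(−k_1 t) = e^(−0.260×1.670) = 0.6478; e^(−k_r t) = e^(−2.15×1.670) = 0.02758.
D = 3.026 × (0.6478 − 0.02758) + 1.24 × 0.02758 = 1.877 + 0.03420 = 1.911 mg/L.
DO = C_s − D = 9.84 − 1.911 = 7.929 mg/L.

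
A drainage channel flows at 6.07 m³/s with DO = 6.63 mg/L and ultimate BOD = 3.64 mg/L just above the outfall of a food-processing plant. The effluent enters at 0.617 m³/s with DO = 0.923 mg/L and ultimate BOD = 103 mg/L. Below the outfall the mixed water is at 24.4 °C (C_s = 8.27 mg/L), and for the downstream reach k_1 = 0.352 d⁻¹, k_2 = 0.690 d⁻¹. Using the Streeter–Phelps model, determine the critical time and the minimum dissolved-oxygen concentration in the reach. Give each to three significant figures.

Mixed DO = (6.07×6.63 + 0.617×0.923)/(6.07+0.617) = 40.81/6.687 = 6.103 mg/L.
Mixed L₀ = (6.07×3.64 + 0.617×103)/(6.687) = 85.65/6.687 = 12.81 mg/L.
Initial deficit D₀ = C_s − DO₀ = 8.27 − 6.103 = 2.167 mg/L.
t_c = (1/0.3380) ln[(0.690/0.352)(1 − 2.167×0.3380/(0.352×12.81))] = 2.959 × ln(1.642) = 1.467 d.
D_c = (0.352/0.690) × 12.81 × e^(−0.352×1.467) = 0.5101 × 12.81 × 0.5967 = 3.899 mg/L.
Minimum DO = 8.27 − 3.899 = 4.371 mg/L.

t_c ≈ 1.47 d; minimum DO ≈ 4.37 mg/L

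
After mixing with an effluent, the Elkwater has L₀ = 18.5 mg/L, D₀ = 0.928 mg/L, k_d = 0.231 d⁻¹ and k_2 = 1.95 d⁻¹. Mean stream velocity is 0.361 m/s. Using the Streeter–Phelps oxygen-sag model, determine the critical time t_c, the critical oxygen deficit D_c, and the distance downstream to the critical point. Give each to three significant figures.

With k_2/k_d = 8.442 and 1 − D₀(k_2−k_d)/(k_d L₀) = 0.6267,
t_c = ln(8.442 × 0.6267) / (1.95 − 0.231) = ln(5.290) / 1.719 = 1.666/1.719 = 0.9691 d.
D_c = (k_d/k_2) L₀ e^(−k_d t_c) = (0.231/1.95) × 18.5 × e^(−0.231×0.9691) = 0.1185 × 18.5 × 0.7994 = 1.752 mg/L.
x_c = v t_c = 0.361 m/s × 0.9691 d × 86400 s/d = 30230 m ≈ 30.2 km.

t_c ≈ 0.969 d; D_c ≈ 1.75 mg/L; x_c ≈ 30.2 km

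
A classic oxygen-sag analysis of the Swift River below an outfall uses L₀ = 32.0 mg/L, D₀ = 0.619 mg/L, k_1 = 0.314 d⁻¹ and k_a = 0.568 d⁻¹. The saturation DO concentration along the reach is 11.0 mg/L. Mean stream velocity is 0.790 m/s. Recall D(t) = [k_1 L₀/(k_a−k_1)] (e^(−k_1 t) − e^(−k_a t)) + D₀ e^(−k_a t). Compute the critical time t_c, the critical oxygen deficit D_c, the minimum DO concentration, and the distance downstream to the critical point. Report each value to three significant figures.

t_c ≈ 2.27 d; D_c ≈ 8.67 mg/L; min DO ≈ 2.33 mg/L; x_c ≈ 155 km

t_c = [1/(k_a−k_1)] ln[(k_a/k_1)(1 − D₀(k_a−k_1)/(k_1 L₀))]
= [1/(0.568−0.314)] ln[(0.568/0.314)(1 − 0.619×0.2540/(0.314×32.0))]
= (1/0.2540) ln[1.809 × 0.9844] = 3.937 × ln(1.781) = 3.937 × 0.5770 = 2.271 d.
L(t_c) = L₀ e^(−k_1 t_c) = 32.0 × 0.4901 = 15.68 mg/L, and at the critical point k_a D_c = k_1 L, so D_c = (0.314/0.568) × 15.68 = 8.669 mg/L.
Minimum DO = C_s − D_c = 11.0 − 8.669 = 2.331 mg/L.
x_c = v t_c = 0.790 m/s × 2.271 d × 86400 s/d = 155000 m ≈ 155 km.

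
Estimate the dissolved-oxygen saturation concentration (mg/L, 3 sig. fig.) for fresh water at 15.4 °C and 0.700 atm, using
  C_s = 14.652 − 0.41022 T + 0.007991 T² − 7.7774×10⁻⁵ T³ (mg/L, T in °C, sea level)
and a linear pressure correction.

C_s ≈ 6.96 mg/L

At sea level: C_s = 14.652 − 0.41022×15.4 + 0.007991×15.4² − 7.7774×10⁻⁵×15.4³ = 9.946 mg/L.
Pressure correction: C_s' = 9.946 × 0.700 = 6.962 mg/L.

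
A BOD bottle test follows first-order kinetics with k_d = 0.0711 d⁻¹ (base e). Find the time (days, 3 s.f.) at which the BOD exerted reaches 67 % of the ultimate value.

y/L₀ = 1 − e^(−k_d t) = 0.67 ⇒ e^(−k_d t) = 0.330
t = −ln(0.330) / 0.0711 = 1.109 / 0.0711 = 15.59 d.

t ≈ 15.6 d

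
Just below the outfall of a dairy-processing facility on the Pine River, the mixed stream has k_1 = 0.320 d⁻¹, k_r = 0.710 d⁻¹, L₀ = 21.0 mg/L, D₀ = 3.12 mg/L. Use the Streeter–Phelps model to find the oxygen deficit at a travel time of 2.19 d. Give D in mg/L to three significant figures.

k_1 L₀/(k_r−k_1) = 0.320×21.0/(0.710−0.320) = 6.720/0.3900 = 17.23 mg/L.
e^(−k_1 t) = e^(−0.320×2.190) = 0.4962; e^(−k_r t) = e^(−0.710×2.190) = 0.2112.
D = 17.23 × (0.4962 − 0.2112) + 3.12 × 0.2112 = 4.910 + 0.6590 = 5.569 mg/L.

D ≈ 5.57 mg/L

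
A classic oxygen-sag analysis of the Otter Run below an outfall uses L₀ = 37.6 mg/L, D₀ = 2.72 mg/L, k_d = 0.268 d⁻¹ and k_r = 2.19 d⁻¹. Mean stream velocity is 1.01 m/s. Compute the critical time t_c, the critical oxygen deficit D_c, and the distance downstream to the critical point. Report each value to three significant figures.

At the critical point dD/dt = 0, so k_d L₀ e^(−k_d t) = k_r D. Substituting D(t) from the Streeter–Phelps equation and solving for t gives
t_c = ln[(k_r/k_d)(1 − D₀(k_r−k_d)/(k_d L₀))] / (k_r−k_d).
Here k_r−k_d = 1.922 d⁻¹ and 1 − D₀(k_r−k_d)/(k_d L₀) = 1 − 2.72×1.922/(0.268×37.6) = 0.4812, so
t_c = ln(8.172 × 0.4812) / 1.922 = 1.369 / 1.922 = 0.7124 d.
D_c = (k_d/k_r) L₀ e^(−k_d t_c) = (0.268/2.19) × 37.6 × e^(−0.268×0.7124) = 0.1224 × 37.6 × 0.8262 = 3.802 mg/L.
x_c = v t_c = 1.01 m/s × 0.7124 d × 86400 s/d = 62170 m ≈ 62.2 km.

t_c ≈ 0.712 d; D_c ≈ 3.80 mg/L; x_c ≈ 62.2 km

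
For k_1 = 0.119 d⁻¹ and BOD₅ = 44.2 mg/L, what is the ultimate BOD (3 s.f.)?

L₀ ≈ 98.6 mg/L

BOD₅ = L₀(1 − e^(−5k_1)) ⇒ L₀ = BOD₅ / (1 − e^(−5×0.119))
= 44.2 / (1 − 0.5516) = 44.2 / 0.4484 = 98.56 mg/L.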